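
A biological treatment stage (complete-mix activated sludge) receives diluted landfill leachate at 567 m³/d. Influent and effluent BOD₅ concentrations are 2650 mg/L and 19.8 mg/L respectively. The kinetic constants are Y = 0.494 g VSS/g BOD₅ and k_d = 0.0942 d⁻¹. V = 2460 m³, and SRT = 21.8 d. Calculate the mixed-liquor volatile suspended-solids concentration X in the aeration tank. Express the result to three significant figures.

X ≈ 2140 mg/L

X = Y·Q·ΔS·θ_c / [V·(1 + k_d θ_c)] = 0.494 × 567 × (2650 − 19.8) × 21.8 / [2460 × (1 + 0.0942 × 21.8)] = 2138 mg/L.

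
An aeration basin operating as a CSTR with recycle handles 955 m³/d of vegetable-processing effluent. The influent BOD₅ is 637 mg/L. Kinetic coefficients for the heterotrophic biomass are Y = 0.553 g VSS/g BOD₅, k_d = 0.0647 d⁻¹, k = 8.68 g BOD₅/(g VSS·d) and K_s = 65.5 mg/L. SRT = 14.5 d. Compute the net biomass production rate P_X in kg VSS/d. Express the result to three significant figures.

P_X ≈ 173 kg VSS/d

For a completely mixed reactor with recycle the Lawrence–McCarty relation gives S = K_s·(1 + k_d·θ_c) / [θ_c·(Y·k − k_d) − 1] = 65.5 × (1 + 0.0647 × 14.5) / [14.5 × (0.553 × 8.68 − 0.0647) − 1] = 126.9 / 67.66 = 1.876 mg/L.
Y_obs = Y / (1 + k_d θ_c) = 0.553 / (1 + 0.0647 × 14.5) = 0.553 / 1.938 = 0.2853.
ΔS = 637 − 1.88 = 635.1 mg/L, so the substrate removal rate is 955 × 635.1/1000 = 606.5 kg BOD₅/d.
Biomass produced: P_X = Y_obs·Q·ΔS = 0.2853 × 606.5 ≈ 173.1 kg VSS/d.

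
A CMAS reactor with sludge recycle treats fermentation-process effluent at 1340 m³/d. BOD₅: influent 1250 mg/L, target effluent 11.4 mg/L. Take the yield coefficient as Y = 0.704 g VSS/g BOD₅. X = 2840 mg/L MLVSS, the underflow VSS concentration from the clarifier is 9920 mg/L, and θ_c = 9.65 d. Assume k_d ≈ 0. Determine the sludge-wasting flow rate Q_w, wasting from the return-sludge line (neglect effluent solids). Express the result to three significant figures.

Biomass mass balance (decay neglected): V·X = Y·Q·(S₀ − S)·θ_c, so V = 0.704 × 1340 × (1250 − 11.4) × 9.65 / 2840 = 3970 m³.
Wasting from the return line (neglecting effluent solids): Q_w = V·X / (θ_c·X_r) = 3970 × 2840 / (9.65 × 9920) = 117.8 m³/d.

Q_w ≈ 118 m³/d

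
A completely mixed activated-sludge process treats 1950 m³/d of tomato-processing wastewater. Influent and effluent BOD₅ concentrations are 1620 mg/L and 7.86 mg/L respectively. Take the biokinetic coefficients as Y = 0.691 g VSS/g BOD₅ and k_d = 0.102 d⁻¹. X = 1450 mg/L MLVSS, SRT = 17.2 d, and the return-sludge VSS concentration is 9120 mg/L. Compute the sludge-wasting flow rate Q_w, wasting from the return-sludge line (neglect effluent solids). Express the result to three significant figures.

Q_w ≈ 86.5 m³/d

Steady-state biomass mass balance: V·X·(1 + k_d·θ_c) = Y·Q·(S₀ − S)·θ_c, so V = 0.691 × 1950 × (1620 − 7.86) × 17.2 / [1450 × (1 + 0.102 × 17.2)] = 3.74×10^7 / 3994 = 9355 m³.
θ_c = V·X/(Q_w·X_r) when wasting from the recycle, so Q_w = V·X/(θ_c·X_r) = 9355 × 1450 / (17.2 × 9120) = 86.48 m³/d.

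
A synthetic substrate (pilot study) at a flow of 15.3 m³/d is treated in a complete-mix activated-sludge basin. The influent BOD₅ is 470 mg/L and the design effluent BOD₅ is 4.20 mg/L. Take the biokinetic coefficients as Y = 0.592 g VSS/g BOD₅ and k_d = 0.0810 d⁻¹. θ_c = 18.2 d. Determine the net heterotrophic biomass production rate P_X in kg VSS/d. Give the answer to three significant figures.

Y_obs = Y / (1 + k_d θ_c) = 0.592 / (1 + 0.0810 × 18.2) = 0.592 / 2.474 = 0.2393.
Mass of BOD₅ removed per day: Q(S₀ − S) = 15.3 × 465.8 g/m³ = 7.127 kg/d.
P_X = Y_obs · Q(S₀ − S) = 0.2393 × 7.127 = 1.705 kg VSS/d.

P_X ≈ 1.71 kg VSS/d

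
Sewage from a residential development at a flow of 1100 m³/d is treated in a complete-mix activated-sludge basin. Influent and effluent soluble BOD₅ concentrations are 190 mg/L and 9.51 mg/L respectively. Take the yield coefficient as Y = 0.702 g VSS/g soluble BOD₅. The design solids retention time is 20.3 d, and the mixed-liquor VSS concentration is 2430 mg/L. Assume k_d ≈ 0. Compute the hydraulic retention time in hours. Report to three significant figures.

With k_d = 0 the design equation reduces to V = Y Q (S₀−S) θ_c / X = 0.702 × 1100 × (190 − 9.51) × 20.3 / 2430 = 1164 m³.
HRT = V/Q = 1164 m³ / 1100 m³·d⁻¹ = 1.058 d × 24 = 25.40 h.

τ ≈ 25.4 h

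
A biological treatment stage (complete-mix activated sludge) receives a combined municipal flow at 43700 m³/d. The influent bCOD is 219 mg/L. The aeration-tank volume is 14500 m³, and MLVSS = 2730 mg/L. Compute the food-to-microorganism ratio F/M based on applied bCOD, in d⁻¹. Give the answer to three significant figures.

F/M = applied load / biomass = Q·S₀/(V·X) = 43700 × 219 / (14500 × 2730) = 0.2418 d⁻¹.

F/M ≈ 0.242 d⁻¹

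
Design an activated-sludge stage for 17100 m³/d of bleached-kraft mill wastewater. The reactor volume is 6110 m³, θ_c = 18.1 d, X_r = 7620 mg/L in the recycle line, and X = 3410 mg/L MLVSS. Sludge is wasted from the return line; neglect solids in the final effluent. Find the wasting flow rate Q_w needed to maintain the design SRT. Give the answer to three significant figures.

Q_w ≈ 151 m³/d

θ_c = V·X/(Q_w·X_r) when wasting from the recycle, so Q_w = V·X/(θ_c·X_r) = 6110 × 3410 / (18.1 × 7620) = 151.1 m³/d.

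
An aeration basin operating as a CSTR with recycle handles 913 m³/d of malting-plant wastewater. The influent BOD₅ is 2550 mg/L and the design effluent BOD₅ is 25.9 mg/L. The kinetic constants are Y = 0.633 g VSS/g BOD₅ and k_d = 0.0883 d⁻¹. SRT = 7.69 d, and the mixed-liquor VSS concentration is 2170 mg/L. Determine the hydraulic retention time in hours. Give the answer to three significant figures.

Steady-state biomass mass balance: V·X·(1 + k_d·θ_c) = Y·Q·(S₀ − S)·θ_c, so V = 0.633 × 913 × (2550 − 25.9) × 7.69 / [2170 × (1 + 0.0883 × 7.69)] = 1.12×10^7 / 3643 = 3079 m³.
Hydraulic retention time τ = V/Q = 3079 / 913 = 3.372 d = 80.93 h.

τ ≈ 80.9 h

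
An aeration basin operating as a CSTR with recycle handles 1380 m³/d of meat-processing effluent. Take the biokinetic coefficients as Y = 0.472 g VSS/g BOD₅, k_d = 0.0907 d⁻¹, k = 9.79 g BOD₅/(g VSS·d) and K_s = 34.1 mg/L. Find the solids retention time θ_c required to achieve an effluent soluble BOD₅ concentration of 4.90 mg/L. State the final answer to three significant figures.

θ_c ≈ 2.04 d

Specific growth rate at S = 4.90 mg/L: μ = YkS/(K_s+S) = 0.472·9.79·4.90/(34.1+4.90) = 0.5806 d⁻¹.
Then 1/θ_c = μ − k_d = 0.5806 − 0.0907 = 0.4899 d⁻¹, giving θ_c = 2.041 d.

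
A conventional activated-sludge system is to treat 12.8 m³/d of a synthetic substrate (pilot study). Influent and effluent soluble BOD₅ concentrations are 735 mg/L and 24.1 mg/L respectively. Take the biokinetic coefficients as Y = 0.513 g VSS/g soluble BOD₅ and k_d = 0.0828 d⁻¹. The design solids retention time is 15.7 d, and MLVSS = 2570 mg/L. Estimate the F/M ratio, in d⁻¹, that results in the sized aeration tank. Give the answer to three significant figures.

From the SRT design equation V = Y Q (S₀−S) θ_c / [X (1 + k_d θ_c)] = 0.513 × 12.8 × (735 − 24.1) × 15.7 / [2570 × (1 + 0.0828 × 15.7)] = 7.33×10^4 / 5911 = 12.40 m³.
F/M = Q·S₀ / (V·X) = 12.8 × 735 / (12.40 × 2570) = 0.2952 g soluble BOD₅·(g VSS·d)⁻¹.

F/M ≈ 0.295 d⁻¹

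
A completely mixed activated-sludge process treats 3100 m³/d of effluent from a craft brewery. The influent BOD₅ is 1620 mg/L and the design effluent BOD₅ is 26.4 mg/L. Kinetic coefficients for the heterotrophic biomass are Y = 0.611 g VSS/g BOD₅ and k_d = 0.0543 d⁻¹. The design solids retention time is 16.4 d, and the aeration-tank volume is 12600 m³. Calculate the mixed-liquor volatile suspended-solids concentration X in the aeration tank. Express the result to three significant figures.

Solving the biomass balance for X: X = Y Q (S₀−S) θ_c / [V (1+k_d θ_c)] = 0.611 × 3100 × (1620 − 26.4) × 16.4 / [12600 × (1 + 0.0543 × 16.4)] = 2078 mg/L.

X ≈ 2080 mg/L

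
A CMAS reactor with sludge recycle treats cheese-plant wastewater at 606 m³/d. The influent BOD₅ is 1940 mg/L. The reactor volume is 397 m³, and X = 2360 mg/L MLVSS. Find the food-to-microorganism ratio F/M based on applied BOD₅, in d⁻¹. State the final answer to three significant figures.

F/M = Q·S₀ / (V·X) = 606 × 1940 / (397.0 × 2360) = 1.255 g BOD₅·(g VSS·d)⁻¹.

F/M ≈ 1.25 d⁻¹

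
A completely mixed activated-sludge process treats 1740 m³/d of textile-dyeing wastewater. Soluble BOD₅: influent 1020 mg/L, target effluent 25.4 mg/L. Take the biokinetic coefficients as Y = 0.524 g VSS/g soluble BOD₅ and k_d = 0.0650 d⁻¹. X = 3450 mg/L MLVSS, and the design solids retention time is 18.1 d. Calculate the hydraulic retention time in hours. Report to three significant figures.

τ ≈ 30.2 h

Rearranging the biomass balance for a CMAS with decay, V = Y·Q·ΔS·θ_c / [X·(1+k_d θ_c)] = 0.524 × 1740 × (1020 − 25.4) × 18.1 / [3450 × (1 + 0.0650 × 18.1)] = 1.64×10^7 / 7509 = 2186 m³.
Hydraulic retention time τ = V/Q = 2186 / 1740 = 1.256 d = 30.15 h.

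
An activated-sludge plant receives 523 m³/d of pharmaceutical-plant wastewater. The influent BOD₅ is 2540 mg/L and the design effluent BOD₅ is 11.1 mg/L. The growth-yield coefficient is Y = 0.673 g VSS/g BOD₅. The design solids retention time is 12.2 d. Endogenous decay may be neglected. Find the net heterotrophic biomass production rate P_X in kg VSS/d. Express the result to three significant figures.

P_X ≈ 890 kg VSS/d

No decay correction is needed, so Y_obs = Y = 0.673.
Q·(S₀ − S) = 523 × (2540 − 11.1) × 10⁻³ = 1323 kg/d removed.
So the net sludge growth is P_X = 0.6730 × 1323 = 890.1 kg VSS/d.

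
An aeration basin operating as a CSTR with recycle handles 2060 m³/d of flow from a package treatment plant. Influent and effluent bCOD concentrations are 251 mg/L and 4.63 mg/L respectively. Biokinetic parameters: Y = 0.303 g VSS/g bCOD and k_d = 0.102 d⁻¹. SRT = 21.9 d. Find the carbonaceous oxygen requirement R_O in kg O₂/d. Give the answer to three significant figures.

R_O ≈ 440 kg O₂/d

Correct the yield for decay: Y_obs = Y/(1 + k_d θ_c) = 0.303 / (1 + 0.102 × 21.9) = 0.303 / 3.234 = 0.09370.
Substrate removed = Q·(S₀ − S) = 2060 m³/d × (251 − 4.63) g/m³ = 5.08×10^5 g/d = 507.5 kg/d.
Biomass synthesised: P_X = Y_obs × 507.5 = 47.55 kg VSS/d.
R_O = Q·(S₀ − S) − 1.42·P_X = 507.5 − 1.42 × 47.55 = 440.0 kg O₂/d.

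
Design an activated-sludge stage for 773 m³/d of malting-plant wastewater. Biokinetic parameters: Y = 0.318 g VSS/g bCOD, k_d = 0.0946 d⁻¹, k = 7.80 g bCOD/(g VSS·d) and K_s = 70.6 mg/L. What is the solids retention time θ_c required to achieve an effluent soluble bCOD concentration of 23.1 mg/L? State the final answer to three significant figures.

From 1/θ_c = Y·k·S/(K_s + S) − k_d: Y·k·S/(K_s+S) = 0.318 × 7.80 × 23.1 / (70.6 + 23.1) = 0.6115 d⁻¹.
θ_c = 1/(μ − k_d) = 1/(0.6115 − 0.0946) = 1/0.5169 = 1.935 d.

θ_c ≈ 1.93 d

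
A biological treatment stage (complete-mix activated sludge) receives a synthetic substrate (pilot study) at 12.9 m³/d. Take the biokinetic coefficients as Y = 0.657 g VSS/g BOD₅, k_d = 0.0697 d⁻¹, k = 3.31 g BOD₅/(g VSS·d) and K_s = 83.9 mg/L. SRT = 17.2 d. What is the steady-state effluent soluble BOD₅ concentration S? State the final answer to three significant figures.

S ≈ 5.24 mg/L

Effluent substrate depends only on kinetics and SRT: S = K_s(1 + k_d θ_c) / [θ_c(Yk − k_d) − 1] = 83.9 × (1 + 0.0697 × 17.2) / [17.2 × (0.657 × 3.31 − 0.0697) − 1] = 184.5 / 35.21 = 5.240 mg/L.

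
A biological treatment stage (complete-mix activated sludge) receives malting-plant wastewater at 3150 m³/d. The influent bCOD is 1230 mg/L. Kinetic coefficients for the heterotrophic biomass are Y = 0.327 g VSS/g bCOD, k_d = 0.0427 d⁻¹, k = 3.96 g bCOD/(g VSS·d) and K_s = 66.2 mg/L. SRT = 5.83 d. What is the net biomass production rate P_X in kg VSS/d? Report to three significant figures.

P_X ≈ 1000 kg VSS/d

From the Monod/SRT balance for a CMAS, S = K_s·(1+k_d θ_c)/[θ_c·(Y k − k_d) − 1] = 66.2 × (1 + 0.0427 × 5.83) / [5.83 × (0.327 × 3.96 − 0.0427) − 1] = 82.68 / 6.300 = 13.12 mg/L.
Correct the yield for decay: Y_obs = Y/(1 + k_d θ_c) = 0.327 / (1 + 0.0427 × 5.83) = 0.327 / 1.249 = 0.2618.
ΔS = 1230 − 13.1 = 1217 mg/L, so the substrate removal rate is 3150 × 1217/1000 = 3833 kg bCOD/d.
Biomass produced: P_X = Y_obs·Q·ΔS = 0.2618 × 3833 ≈ 1004 kg VSS/d.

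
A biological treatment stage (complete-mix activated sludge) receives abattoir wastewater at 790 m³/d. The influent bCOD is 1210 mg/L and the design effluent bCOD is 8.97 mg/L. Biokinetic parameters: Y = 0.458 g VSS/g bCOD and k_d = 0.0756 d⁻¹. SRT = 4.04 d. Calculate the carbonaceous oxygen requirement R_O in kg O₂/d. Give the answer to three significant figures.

R_O ≈ 476 kg O₂/d

Observed yield with endogenous decay: Y_obs = Y / (1 + k_d·θ_c) = 0.458 / (1 + 0.0756 × 4.04) = 0.458 / 1.305 = 0.3508 g VSS/g bCOD.
Mass of bCOD removed per day: Q(S₀ − S) = 790 × 1201 g/m³ = 948.8 kg/d.
Biomass synthesised: P_X = Y_obs × 948.8 = 332.9 kg VSS/d.
R_O = Q·(S₀ − S) − 1.42·P_X = 948.8 − 1.42 × 332.9 = 476.1 kg O₂/d.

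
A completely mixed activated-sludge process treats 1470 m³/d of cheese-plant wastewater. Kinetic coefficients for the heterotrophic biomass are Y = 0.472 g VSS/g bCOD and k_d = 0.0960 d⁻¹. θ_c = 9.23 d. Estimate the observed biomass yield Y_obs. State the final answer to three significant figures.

Y_obs = Y / (1 + k_d θ_c) = 0.472 / (1 + 0.0960 × 9.23) = 0.472 / 1.886 = 0.2503.

Y_obs ≈ 0.250 g VSS/g bCOD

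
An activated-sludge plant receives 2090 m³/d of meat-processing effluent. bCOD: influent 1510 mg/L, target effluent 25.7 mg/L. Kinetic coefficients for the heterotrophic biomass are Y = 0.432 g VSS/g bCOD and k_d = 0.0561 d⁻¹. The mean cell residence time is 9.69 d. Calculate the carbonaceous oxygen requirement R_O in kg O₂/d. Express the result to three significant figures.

R_O ≈ 1870 kg O₂/d

Correct the yield for decay: Y_obs = Y/(1 + k_d θ_c) = 0.432 / (1 + 0.0561 × 9.69) = 0.432 / 1.544 = 0.2799.
Substrate removed = Q·(S₀ − S) = 2090 m³/d × (1510 − 25.7) g/m³ = 3.1×10^6 g/d = 3102 kg/d.
P_X = Y_obs·Q·(S₀ − S) = 0.2799 × 3102 = 868.2 kg VSS/d.
R_O = Q·(S₀ − S) − 1.42·P_X = 3102 − 1.42 × 868.2 = 1869 kg O₂/d.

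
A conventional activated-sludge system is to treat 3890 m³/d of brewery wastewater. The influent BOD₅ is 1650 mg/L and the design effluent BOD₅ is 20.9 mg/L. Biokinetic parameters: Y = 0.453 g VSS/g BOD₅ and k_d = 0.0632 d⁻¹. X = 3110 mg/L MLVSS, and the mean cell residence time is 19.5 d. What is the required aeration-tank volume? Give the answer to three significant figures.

V ≈ 8060 m³

Rearranging the biomass balance for a CMAS with decay, V = Y·Q·ΔS·θ_c / [X·(1+k_d θ_c)] = 0.453 × 3890 × (1650 − 20.9) × 19.5 / [3110 × (1 + 0.0632 × 19.5)] = 5.6×10^7 / 6943 = 8063 m³.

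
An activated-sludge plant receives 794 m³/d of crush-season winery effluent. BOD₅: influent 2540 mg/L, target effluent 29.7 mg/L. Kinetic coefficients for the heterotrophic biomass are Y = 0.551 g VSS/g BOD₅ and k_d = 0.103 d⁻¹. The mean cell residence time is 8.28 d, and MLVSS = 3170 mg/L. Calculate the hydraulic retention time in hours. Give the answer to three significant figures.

τ ≈ 46.8 h

Rearranging the biomass balance for a CMAS with decay, V = Y·Q·ΔS·θ_c / [X·(1+k_d θ_c)] = 0.551 × 794 × (2540 − 29.7) × 8.28 / [3170 × (1 + 0.103 × 8.28)] = 9.09×10^6 / 5874 = 1548 m³.
HRT = V/Q = 1548 m³ / 794 m³·d⁻¹ = 1.950 d × 24 = 46.80 h.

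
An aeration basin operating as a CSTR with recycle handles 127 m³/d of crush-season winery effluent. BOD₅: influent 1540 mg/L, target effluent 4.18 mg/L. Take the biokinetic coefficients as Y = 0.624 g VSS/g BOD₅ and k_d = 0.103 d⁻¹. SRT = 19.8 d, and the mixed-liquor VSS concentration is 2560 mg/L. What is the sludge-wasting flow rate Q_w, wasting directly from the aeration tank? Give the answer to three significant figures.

Q_w ≈ 15.6 m³/d

Steady-state biomass mass balance: V·X·(1 + k_d·θ_c) = Y·Q·(S₀ − S)·θ_c, so V = 0.624 × 127 × (1540 − 4.18) × 19.8 / [2560 × (1 + 0.103 × 19.8)] = 2.41×10^6 / 7781 = 309.7 m³.
For wasting at MLVSS concentration, Q_w = V/θ_c = 309.7/19.8 = 15.64 m³/d.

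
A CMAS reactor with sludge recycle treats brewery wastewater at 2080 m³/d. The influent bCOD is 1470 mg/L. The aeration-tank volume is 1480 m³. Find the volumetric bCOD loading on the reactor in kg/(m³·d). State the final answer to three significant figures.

L_v ≈ 2.07 kg bCOD/(m³·d)

L_v = Q S₀ / V = 2080 × 1470 × 10⁻³ / 1480 = 2.066 kg/(m³·d).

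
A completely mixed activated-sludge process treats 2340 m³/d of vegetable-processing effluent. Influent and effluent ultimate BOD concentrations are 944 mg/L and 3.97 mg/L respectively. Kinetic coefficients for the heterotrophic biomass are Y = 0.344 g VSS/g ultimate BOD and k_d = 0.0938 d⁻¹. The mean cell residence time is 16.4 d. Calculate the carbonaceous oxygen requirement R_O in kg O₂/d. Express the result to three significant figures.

The observed yield is Y_obs = Y/(1 + k_d·θ_c) = 0.344 / (1 + 0.0938 × 16.4) = 0.344 / 2.538 = 0.1355 g VSS per g ultimate BOD removed.
Mass of ultimate BOD removed per day: Q(S₀ − S) = 2340 × 940.0 g/m³ = 2200 kg/d.
Net sludge production P_X = 0.1355 × 2200 = 298.1 kg VSS/d.
R_O = Q·(S₀ − S) − 1.42·P_X = 2200 − 1.42 × 298.1 = 1776 kg O₂/d.

R_O ≈ 1780 kg O₂/d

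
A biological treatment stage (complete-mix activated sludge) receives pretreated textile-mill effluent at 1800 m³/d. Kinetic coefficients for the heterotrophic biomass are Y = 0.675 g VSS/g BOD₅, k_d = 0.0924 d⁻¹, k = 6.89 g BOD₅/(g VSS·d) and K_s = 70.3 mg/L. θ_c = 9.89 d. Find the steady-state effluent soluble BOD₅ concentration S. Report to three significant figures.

Effluent substrate depends only on kinetics and SRT: S = K_s(1 + k_d θ_c) / [θ_c(Yk − k_d) − 1] = 70.3 × (1 + 0.0924 × 9.89) / [9.89 × (0.675 × 6.89 − 0.0924) − 1] = 134.5 / 44.08 = 3.052 mg/L.

S ≈ 3.05 mg/L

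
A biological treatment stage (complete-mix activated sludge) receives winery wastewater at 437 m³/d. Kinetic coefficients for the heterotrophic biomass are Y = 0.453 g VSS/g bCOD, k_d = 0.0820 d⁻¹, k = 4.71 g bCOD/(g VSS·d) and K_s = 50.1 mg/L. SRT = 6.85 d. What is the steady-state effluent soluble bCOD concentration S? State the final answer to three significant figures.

For a completely mixed reactor with recycle the Lawrence–McCarty relation gives S = K_s·(1 + k_d·θ_c) / [θ_c·(Y·k − k_d) − 1] = 50.1 × (1 + 0.0820 × 6.85) / [6.85 × (0.453 × 4.71 − 0.0820) − 1] = 78.24 / 13.05 = 5.994 mg/L.

S ≈ 5.99 mg/L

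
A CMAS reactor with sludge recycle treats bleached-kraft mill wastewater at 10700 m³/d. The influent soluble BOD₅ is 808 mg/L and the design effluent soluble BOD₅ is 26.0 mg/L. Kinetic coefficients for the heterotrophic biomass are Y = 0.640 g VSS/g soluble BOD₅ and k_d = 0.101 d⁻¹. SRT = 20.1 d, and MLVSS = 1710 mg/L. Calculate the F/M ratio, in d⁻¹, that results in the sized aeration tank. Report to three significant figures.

Steady-state biomass mass balance: V·X·(1 + k_d·θ_c) = Y·Q·(S₀ − S)·θ_c, so V = 0.640 × 10700 × (808 − 26.0) × 20.1 / [1710 × (1 + 0.101 × 20.1)] = 1.08×10^8 / 5181 = 20774 m³.
F/M = applied load / biomass = Q·S₀/(V·X) = 10700 × 808 / (20774 × 1710) = 0.2434 d⁻¹.

F/M ≈ 0.243 d⁻¹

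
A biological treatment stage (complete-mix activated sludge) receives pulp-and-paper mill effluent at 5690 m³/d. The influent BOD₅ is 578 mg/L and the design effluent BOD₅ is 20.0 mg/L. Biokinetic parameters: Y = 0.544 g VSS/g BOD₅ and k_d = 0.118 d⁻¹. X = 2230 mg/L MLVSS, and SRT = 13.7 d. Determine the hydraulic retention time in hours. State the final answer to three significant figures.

Rearranging the biomass balance for a CMAS with decay, V = Y·Q·ΔS·θ_c / [X·(1+k_d θ_c)] = 0.544 × 5690 × (578 − 20.0) × 13.7 / [2230 × (1 + 0.118 × 13.7)] = 2.37×10^7 / 5835 = 4055 m³.
τ = V/Q = 4055/5690 = 0.7127 d, or 17.10 h.

τ ≈ 17.1 h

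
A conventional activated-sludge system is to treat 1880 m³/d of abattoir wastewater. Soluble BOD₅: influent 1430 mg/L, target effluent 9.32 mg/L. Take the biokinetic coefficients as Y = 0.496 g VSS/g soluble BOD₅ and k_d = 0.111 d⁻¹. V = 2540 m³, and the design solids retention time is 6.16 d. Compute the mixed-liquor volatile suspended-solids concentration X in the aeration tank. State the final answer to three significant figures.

X = Y·Q·ΔS·θ_c / [V·(1 + k_d θ_c)] = 0.496 × 1880 × (1430 − 9.32) × 6.16 / [2540 × (1 + 0.111 × 6.16)] = 1908 mg/L.

X ≈ 1910 mg/L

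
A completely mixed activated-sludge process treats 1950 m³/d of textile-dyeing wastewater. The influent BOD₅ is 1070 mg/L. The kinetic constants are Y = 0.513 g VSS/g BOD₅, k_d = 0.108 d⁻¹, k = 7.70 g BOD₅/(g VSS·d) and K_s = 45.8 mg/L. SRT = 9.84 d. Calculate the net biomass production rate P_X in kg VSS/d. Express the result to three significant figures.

P_X ≈ 518 kg VSS/d

From the Monod/SRT balance for a CMAS, S = K_s·(1+k_d θ_c)/[θ_c·(Y k − k_d) − 1] = 45.8 × (1 + 0.108 × 9.84) / [9.84 × (0.513 × 7.70 − 0.108) − 1] = 94.47 / 36.81 = 2.567 mg/L.
Y_obs = Y / (1 + k_d θ_c) = 0.513 / (1 + 0.108 × 9.84) = 0.513 / 2.063 = 0.2487.
Mass of BOD₅ removed per day: Q(S₀ − S) = 1950 × 1067 g/m³ = 2081 kg/d.
Net biomass production P_X = Y_obs × Q·(S₀ − S) = 0.2487 × 2081 = 517.7 kg VSS/d.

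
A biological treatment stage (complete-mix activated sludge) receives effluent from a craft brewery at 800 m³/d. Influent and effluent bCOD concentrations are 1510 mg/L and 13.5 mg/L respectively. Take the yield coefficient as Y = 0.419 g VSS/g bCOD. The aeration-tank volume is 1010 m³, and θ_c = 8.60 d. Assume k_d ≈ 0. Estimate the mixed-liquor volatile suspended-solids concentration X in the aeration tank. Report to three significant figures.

X ≈ 4270 mg/L

Without decay, X = Y Q (S₀−S) θ_c / V = 0.419 × 800 × (1510 − 13.5) × 8.60 / 1010 = 4271 mg/L.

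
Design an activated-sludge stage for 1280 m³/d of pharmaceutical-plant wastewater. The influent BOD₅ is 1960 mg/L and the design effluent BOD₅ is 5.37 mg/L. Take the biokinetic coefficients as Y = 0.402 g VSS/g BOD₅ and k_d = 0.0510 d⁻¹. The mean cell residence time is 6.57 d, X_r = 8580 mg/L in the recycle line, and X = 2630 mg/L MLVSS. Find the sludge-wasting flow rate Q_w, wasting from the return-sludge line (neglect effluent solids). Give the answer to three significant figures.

Q_w ≈ 87.8 m³/d

Rearranging the biomass balance for a CMAS with decay, V = Y·Q·ΔS·θ_c / [X·(1+k_d θ_c)] = 0.402 × 1280 × (1960 − 5.37) × 6.57 / [2630 × (1 + 0.0510 × 6.57)] = 6.61×10^6 / 3511 = 1882 m³.
Wasting from the return line (neglecting effluent solids): Q_w = V·X / (θ_c·X_r) = 1882 × 2630 / (6.57 × 8580) = 87.80 m³/d.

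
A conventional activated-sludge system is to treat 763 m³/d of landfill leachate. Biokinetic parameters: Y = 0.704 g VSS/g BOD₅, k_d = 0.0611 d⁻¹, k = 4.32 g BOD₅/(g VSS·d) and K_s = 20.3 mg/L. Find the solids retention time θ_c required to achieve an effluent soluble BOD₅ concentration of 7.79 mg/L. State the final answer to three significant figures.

Specific growth rate at S = 7.79 mg/L: μ = YkS/(K_s+S) = 0.704·4.32·7.79/(20.3+7.79) = 0.8434 d⁻¹.
Then 1/θ_c = μ − k_d = 0.8434 − 0.0611 = 0.7823 d⁻¹, giving θ_c = 1.278 d.

θ_c ≈ 1.28 d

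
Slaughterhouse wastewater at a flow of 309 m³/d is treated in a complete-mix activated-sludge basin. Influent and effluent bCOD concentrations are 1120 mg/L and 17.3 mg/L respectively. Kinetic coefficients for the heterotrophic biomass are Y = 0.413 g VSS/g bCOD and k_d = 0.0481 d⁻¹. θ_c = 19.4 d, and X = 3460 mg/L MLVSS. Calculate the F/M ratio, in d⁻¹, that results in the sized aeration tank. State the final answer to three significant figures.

Steady-state biomass mass balance: V·X·(1 + k_d·θ_c) = Y·Q·(S₀ − S)·θ_c, so V = 0.413 × 309 × (1120 − 17.3) × 19.4 / [3460 × (1 + 0.0481 × 19.4)] = 2.73×10^6 / 6689 = 408.2 m³.
F/M = Q·S₀ / (V·X) = 309 × 1120 / (408.2 × 3460) = 0.2451 g bCOD·(g VSS·d)⁻¹.

F/M ≈ 0.245 d⁻¹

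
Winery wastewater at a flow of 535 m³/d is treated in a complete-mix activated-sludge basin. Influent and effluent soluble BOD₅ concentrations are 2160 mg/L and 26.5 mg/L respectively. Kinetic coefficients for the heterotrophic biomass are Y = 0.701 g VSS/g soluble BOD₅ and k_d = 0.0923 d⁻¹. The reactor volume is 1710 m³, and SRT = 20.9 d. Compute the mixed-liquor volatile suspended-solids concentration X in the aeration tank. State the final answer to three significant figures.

X = Y·Q·ΔS·θ_c / [V·(1 + k_d θ_c)] = 0.701 × 535 × (2160 − 26.5) × 20.9 / [1710 × (1 + 0.0923 × 20.9)] = 3339 mg/L.

X ≈ 3340 mg/L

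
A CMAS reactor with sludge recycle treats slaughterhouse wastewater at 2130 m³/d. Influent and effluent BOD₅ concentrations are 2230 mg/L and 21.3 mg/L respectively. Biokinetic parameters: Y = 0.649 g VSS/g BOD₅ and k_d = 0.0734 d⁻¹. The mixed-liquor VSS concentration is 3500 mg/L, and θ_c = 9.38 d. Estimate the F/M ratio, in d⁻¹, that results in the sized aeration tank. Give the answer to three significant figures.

F/M ≈ 0.280 d⁻¹

Rearranging the biomass balance for a CMAS with decay, V = Y·Q·ΔS·θ_c / [X·(1+k_d θ_c)] = 0.649 × 2130 × (2230 − 21.3) × 9.38 / [3500 × (1 + 0.0734 × 9.38)] = 2.86×10^7 / 5910 = 4846 m³.
F/M = Q·S₀ / (V·X) = 2130 × 2230 / (4846 × 3500) = 0.2800 g BOD₅·(g VSS·d)⁻¹.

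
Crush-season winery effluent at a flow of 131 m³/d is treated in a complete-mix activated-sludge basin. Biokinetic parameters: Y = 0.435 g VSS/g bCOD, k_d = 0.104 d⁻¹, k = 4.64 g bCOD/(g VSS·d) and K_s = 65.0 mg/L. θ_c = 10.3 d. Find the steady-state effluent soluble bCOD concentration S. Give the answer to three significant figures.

Effluent substrate depends only on kinetics and SRT: S = K_s(1 + k_d θ_c) / [θ_c(Yk − k_d) − 1] = 65.0 × (1 + 0.104 × 10.3) / [10.3 × (0.435 × 4.64 − 0.104) − 1] = 134.6 / 18.72 = 7.192 mg/L.

S ≈ 7.19 mg/L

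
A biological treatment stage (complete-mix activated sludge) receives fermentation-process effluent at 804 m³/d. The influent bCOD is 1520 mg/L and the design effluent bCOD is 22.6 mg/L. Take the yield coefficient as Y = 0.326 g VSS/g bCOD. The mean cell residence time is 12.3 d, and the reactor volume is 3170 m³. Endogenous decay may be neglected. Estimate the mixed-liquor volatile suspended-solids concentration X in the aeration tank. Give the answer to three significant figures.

X ≈ 1520 mg/L

From V·X = Y·Q·(S₀ − S)·θ_c (decay neglected): X = 0.326 × 804 × (1520 − 22.6) × 12.3 / 3170 = 1523 mg/L.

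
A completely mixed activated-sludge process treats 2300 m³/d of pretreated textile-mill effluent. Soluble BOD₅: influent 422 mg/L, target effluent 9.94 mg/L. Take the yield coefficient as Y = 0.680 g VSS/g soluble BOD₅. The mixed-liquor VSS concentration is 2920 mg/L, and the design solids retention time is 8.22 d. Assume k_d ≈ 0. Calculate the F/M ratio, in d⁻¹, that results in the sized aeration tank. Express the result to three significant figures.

F/M ≈ 0.183 d⁻¹

Biomass mass balance (decay neglected): V·X = Y·Q·(S₀ − S)·θ_c, so V = 0.680 × 2300 × (422 − 9.94) × 8.22 / 2920 = 1814 m³.
Food-to-microorganism ratio F/M = Q S₀ / (V X) = 2300 × 422 / (1814 × 2920) = 0.1832 d⁻¹.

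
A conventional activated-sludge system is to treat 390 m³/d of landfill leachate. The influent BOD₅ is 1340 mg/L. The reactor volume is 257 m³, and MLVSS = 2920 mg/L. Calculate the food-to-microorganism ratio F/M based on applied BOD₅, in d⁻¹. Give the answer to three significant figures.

F/M ≈ 0.696 d⁻¹

Food-to-microorganism ratio F/M = Q S₀ / (V X) = 390 × 1340 / (257.0 × 2920) = 0.6964 d⁻¹.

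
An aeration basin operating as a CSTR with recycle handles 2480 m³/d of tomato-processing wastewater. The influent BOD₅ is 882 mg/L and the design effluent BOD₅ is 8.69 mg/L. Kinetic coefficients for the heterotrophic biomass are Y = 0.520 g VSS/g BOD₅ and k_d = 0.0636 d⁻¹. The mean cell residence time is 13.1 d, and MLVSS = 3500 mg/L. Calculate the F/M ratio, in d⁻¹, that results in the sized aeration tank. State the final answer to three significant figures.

Rearranging the biomass balance for a CMAS with decay, V = Y·Q·ΔS·θ_c / [X·(1+k_d θ_c)] = 0.520 × 2480 × (882 − 8.69) × 13.1 / [3500 × (1 + 0.0636 × 13.1)] = 1.48×10^7 / 6416 = 2299 m³.
F/M = applied load / biomass = Q·S₀/(V·X) = 2480 × 882 / (2299 × 3500) = 0.2718 d⁻¹.

F/M ≈ 0.272 d⁻¹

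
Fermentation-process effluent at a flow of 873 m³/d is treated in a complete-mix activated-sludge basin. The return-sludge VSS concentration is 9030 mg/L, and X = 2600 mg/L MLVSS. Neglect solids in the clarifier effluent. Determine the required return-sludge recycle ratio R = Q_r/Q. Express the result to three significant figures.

R ≈ 0.404

Solids balance on the clarifier gives (1+R)X = R·X_r, so R = X/(X_r − X) = 2600 / (9030 − 2600) = 0.4044.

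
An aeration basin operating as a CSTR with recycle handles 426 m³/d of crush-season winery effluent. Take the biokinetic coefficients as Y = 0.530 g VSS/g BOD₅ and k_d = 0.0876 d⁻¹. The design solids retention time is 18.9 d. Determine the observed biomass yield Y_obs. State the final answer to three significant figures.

The observed yield is Y_obs = Y/(1 + k_d·θ_c) = 0.530 / (1 + 0.0876 × 18.9) = 0.530 / 2.656 = 0.1996 g VSS per g BOD₅ removed.

Y_obs ≈ 0.200 g VSS/g BOD₅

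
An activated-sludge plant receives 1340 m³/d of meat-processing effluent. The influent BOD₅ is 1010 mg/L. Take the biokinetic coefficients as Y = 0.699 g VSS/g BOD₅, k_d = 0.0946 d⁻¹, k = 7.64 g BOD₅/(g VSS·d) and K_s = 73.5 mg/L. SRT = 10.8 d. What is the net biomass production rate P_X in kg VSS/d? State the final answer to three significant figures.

P_X ≈ 467 kg VSS/d

From the Monod/SRT balance for a CMAS, S = K_s·(1+k_d θ_c)/[θ_c·(Y k − k_d) − 1] = 73.5 × (1 + 0.0946 × 10.8) / [10.8 × (0.699 × 7.64 − 0.0946) − 1] = 148.6 / 55.65 = 2.670 mg/L.
Y_obs = Y / (1 + k_d θ_c) = 0.699 / (1 + 0.0946 × 10.8) = 0.699 / 2.022 = 0.3458.
Q·(S₀ − S) = 1340 × (1010 − 2.67) × 10⁻³ = 1350 kg/d removed.
Net biomass production P_X = Y_obs × Q·(S₀ − S) = 0.3458 × 1350 = 466.7 kg VSS/d.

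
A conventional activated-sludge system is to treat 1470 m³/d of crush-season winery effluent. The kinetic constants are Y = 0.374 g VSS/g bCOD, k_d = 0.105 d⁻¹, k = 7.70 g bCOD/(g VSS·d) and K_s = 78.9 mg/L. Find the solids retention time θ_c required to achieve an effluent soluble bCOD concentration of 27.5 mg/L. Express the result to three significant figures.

θ_c ≈ 1.56 d

At the target effluent, Y k S/(K_s+S) = 0.374×7.70×27.5/106.4 = 0.7443 d⁻¹.
1/θ_c = 0.7443 − 0.105 = 0.6393 d⁻¹, so θ_c = 1.564 d.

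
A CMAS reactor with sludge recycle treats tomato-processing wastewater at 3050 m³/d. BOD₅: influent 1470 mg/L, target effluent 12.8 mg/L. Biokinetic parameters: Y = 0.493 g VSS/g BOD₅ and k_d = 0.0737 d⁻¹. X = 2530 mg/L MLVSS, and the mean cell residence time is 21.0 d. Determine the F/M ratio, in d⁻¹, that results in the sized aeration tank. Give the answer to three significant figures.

Steady-state biomass mass balance: V·X·(1 + k_d·θ_c) = Y·Q·(S₀ − S)·θ_c, so V = 0.493 × 3050 × (1470 − 12.8) × 21.0 / [2530 × (1 + 0.0737 × 21.0)] = 4.6×10^7 / 6446 = 7139 m³.
Food-to-microorganism ratio F/M = Q S₀ / (V X) = 3050 × 1470 / (7139 × 2530) = 0.2482 d⁻¹.

F/M ≈ 0.248 d⁻¹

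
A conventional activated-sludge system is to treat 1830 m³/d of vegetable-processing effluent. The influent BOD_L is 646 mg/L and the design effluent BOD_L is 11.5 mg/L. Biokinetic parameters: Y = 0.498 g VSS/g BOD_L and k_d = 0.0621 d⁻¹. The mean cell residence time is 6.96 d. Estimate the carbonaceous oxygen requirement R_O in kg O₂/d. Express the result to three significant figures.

The observed yield is Y_obs = Y/(1 + k_d·θ_c) = 0.498 / (1 + 0.0621 × 6.96) = 0.498 / 1.432 = 0.3477 g VSS per g BOD_L removed.
Substrate removed = Q·(S₀ − S) = 1830 m³/d × (646 − 11.5) g/m³ = 1.16×10^6 g/d = 1161 kg/d.
Net sludge production P_X = 0.3477 × 1161 = 403.7 kg VSS/d.
R_O = Q·(S₀ − S) − 1.42·P_X = 1161 − 1.42 × 403.7 = 587.8 kg O₂/d.

R_O ≈ 588 kg O₂/d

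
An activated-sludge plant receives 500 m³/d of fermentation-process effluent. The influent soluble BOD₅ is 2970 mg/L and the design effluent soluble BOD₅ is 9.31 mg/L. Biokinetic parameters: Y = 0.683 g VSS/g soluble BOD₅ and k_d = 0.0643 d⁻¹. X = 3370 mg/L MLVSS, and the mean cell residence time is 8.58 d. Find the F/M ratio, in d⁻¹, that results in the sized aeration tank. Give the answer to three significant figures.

From the SRT design equation V = Y Q (S₀−S) θ_c / [X (1 + k_d θ_c)] = 0.683 × 500 × (2970 − 9.31) × 8.58 / [3370 × (1 + 0.0643 × 8.58)] = 8.68×10^6 / 5229 = 1659 m³.
F/M = applied load / biomass = Q·S₀/(V·X) = 500 × 2970 / (1659 × 3370) = 0.2656 d⁻¹.

F/M ≈ 0.266 d⁻¹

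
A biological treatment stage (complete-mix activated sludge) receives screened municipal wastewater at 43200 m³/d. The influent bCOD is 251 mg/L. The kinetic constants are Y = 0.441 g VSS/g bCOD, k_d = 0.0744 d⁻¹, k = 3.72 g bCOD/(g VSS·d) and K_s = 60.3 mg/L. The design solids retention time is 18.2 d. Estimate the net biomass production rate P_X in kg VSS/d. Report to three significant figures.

Effluent substrate depends only on kinetics and SRT: S = K_s(1 + k_d θ_c) / [θ_c(Yk − k_d) − 1] = 60.3 × (1 + 0.0744 × 18.2) / [18.2 × (0.441 × 3.72 − 0.0744) − 1] = 142.0 / 27.50 = 5.161 mg/L.
Observed yield with endogenous decay: Y_obs = Y / (1 + k_d·θ_c) = 0.441 / (1 + 0.0744 × 18.2) = 0.441 / 2.354 = 0.1873 g VSS/g bCOD.
Q·(S₀ − S) = 43200 × (251 − 5.16) × 10⁻³ = 10620 kg/d removed.
So the net sludge growth is P_X = 0.1873 × 10620 = 1990 kg VSS/d.

P_X ≈ 1990 kg VSS/d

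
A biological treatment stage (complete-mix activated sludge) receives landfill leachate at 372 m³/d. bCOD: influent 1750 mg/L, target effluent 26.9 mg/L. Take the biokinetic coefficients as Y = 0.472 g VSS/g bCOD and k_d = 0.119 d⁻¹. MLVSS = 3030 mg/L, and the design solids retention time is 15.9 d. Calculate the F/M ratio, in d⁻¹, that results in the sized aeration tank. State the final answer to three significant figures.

Steady-state biomass mass balance: V·X·(1 + k_d·θ_c) = Y·Q·(S₀ − S)·θ_c, so V = 0.472 × 372 × (1750 − 26.9) × 15.9 / [3030 × (1 + 0.119 × 15.9)] = 4.81×10^6 / 8763 = 549.0 m³.
F/M = Q·S₀ / (V·X) = 372 × 1750 / (549.0 × 3030) = 0.3914 g bCOD·(g VSS·d)⁻¹.

F/M ≈ 0.391 d⁻¹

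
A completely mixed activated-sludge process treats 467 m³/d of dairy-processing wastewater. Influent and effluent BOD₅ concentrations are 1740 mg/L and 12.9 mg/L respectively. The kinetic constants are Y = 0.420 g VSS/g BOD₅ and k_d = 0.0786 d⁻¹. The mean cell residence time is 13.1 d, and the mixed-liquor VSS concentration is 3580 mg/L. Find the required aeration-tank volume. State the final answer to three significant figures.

Rearranging the biomass balance for a CMAS with decay, V = Y·Q·ΔS·θ_c / [X·(1+k_d θ_c)] = 0.420 × 467 × (1740 − 12.9) × 13.1 / [3580 × (1 + 0.0786 × 13.1)] = 4.44×10^6 / 7266 = 610.7 m³.

V ≈ 611 m³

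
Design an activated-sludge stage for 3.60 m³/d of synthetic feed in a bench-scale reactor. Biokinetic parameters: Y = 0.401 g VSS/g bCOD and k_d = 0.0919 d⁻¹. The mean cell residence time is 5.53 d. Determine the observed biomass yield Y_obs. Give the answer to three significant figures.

Observed yield with endogenous decay: Y_obs = Y / (1 + k_d·θ_c) = 0.401 / (1 + 0.0919 × 5.53) = 0.401 / 1.508 = 0.2659 g VSS/g bCOD.

Y_obs ≈ 0.266 g VSS/g bCOD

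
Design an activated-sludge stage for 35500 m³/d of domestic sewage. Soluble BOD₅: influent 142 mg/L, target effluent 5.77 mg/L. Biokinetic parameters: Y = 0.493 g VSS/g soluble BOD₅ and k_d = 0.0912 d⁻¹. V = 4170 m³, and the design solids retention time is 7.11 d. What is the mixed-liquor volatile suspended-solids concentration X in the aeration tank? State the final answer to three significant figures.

X ≈ 2470 mg/L

X = Y·Q·ΔS·θ_c / [V·(1 + k_d θ_c)] = 0.493 × 35500 × (142 − 5.77) × 7.11 / [4170 × (1 + 0.0912 × 7.11)] = 2466 mg/L.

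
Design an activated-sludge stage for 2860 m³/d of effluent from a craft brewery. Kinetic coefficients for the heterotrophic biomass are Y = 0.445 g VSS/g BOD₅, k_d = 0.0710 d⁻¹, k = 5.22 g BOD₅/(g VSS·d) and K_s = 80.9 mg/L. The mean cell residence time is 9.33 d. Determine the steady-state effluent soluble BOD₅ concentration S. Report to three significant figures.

From the Monod/SRT balance for a CMAS, S = K_s·(1+k_d θ_c)/[θ_c·(Y k − k_d) − 1] = 80.9 × (1 + 0.0710 × 9.33) / [9.33 × (0.445 × 5.22 − 0.0710) − 1] = 134.5 / 20.01 = 6.721 mg/L.

S ≈ 6.72 mg/L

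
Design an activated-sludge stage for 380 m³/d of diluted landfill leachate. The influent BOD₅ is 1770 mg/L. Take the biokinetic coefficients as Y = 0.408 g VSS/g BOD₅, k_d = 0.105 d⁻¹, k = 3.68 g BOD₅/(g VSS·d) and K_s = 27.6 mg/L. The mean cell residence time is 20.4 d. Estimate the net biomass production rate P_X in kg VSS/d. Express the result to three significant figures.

P_X ≈ 87.2 kg VSS/d

Effluent substrate depends only on kinetics and SRT: S = K_s(1 + k_d θ_c) / [θ_c(Yk − k_d) − 1] = 27.6 × (1 + 0.105 × 20.4) / [20.4 × (0.408 × 3.68 − 0.105) − 1] = 86.72 / 27.49 = 3.155 mg/L.
Correct the yield for decay: Y_obs = Y/(1 + k_d θ_c) = 0.408 / (1 + 0.105 × 20.4) = 0.408 / 3.142 = 0.1299.
ΔS = 1770 − 3.15 = 1767 mg/L, so the substrate removal rate is 380 × 1767/1000 = 671.4 kg BOD₅/d.
Biomass produced: P_X = Y_obs·Q·ΔS = 0.1299 × 671.4 ≈ 87.18 kg VSS/d.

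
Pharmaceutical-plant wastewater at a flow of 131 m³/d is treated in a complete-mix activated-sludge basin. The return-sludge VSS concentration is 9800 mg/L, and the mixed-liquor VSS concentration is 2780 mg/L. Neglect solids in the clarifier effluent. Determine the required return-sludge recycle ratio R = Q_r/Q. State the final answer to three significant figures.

R ≈ 0.396

Mass balance around the secondary clarifier (neglecting effluent solids): R = X / (X_r − X) = 2780 / (9800 − 2780) = 0.3960.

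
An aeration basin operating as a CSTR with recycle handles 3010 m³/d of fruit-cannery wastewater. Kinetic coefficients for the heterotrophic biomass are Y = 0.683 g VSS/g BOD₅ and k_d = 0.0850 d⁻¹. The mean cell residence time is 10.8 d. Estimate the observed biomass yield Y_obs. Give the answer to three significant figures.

Y_obs ≈ 0.356 g VSS/g BOD₅

Observed yield with endogenous decay: Y_obs = Y / (1 + k_d·θ_c) = 0.683 / (1 + 0.0850 × 10.8) = 0.683 / 1.918 = 0.3561 g VSS/g BOD₅.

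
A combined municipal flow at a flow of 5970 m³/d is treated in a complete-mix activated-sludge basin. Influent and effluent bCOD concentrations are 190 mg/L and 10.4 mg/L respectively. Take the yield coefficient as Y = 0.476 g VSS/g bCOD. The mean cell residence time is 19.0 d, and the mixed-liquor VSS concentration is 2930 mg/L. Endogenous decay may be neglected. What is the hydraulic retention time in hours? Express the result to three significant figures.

V·X = Y·Q·ΔS·θ_c gives V = 0.476 × 5970 × (190 − 10.4) × 19.0 / 2930 = 3310 m³.
HRT = V/Q = 3310 m³ / 5970 m³·d⁻¹ = 0.5544 d × 24 = 13.30 h.

τ ≈ 13.3 h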